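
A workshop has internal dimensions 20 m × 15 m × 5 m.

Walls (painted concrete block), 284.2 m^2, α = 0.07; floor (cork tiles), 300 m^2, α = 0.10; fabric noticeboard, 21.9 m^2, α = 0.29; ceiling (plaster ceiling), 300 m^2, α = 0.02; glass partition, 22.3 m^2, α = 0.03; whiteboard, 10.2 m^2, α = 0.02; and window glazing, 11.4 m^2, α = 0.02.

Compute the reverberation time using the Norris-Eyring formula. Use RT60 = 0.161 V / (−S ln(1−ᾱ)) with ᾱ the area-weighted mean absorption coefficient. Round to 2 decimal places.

Total surface area S = 284.2 + 300 + 21.9 + 300 + 22.3 + 10.2 + 11.4 = 950.0 m^2.
Absorption A = 284.2·0.07 + 300·0.10 + 21.9·0.29 + 300·0.02 + 22.3·0.03 + 10.2·0.02 + 11.4·0.02 = 63.346 sabins.
Mean coefficient ᾱ = A/S = 0.0667.
Eyring denominator: −S ln(1−ᾱ) = 65.577.
V = 20 × 15 × 5 = 1500 m³.
T = 0.161·V/[−S·ln(1−ᾱ)] = 0.161·1500/65.577 = 3.68 s.

3.68 sec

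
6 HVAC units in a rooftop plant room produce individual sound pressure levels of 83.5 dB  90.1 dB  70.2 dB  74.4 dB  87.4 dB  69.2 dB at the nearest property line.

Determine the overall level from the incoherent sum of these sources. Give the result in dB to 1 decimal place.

Converting to relative power and adding: 10^(83.5/10) + 10^(90.1/10) + 10^(70.2/10) + 10^(74.4/10) + 10^(87.4/10) + 10^(69.2/10) = 1.843e+09.
L_total = 10·log₁₀(1.843e+09) = 92.7 dB.

92.7 dB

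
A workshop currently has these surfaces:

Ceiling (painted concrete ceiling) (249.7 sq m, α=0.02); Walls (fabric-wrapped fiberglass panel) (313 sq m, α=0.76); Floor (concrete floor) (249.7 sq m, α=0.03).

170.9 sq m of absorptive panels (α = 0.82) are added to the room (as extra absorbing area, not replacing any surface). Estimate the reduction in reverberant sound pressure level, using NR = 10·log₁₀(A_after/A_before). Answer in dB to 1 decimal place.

Equivalent absorption area: A_before = 249.7·0.02 + 313·0.76 + 249.7·0.03 = 250.365 sq m.
Added absorption = 170.9 × 0.82 = 140.138 sabins.
A_after = 250.365 + 140.138 = 390.503 sabins.
Reduction = 10 log₁₀(A_after/A_before) = 10 log₁₀(1.5597) = 1.9 dB.

1.9 dB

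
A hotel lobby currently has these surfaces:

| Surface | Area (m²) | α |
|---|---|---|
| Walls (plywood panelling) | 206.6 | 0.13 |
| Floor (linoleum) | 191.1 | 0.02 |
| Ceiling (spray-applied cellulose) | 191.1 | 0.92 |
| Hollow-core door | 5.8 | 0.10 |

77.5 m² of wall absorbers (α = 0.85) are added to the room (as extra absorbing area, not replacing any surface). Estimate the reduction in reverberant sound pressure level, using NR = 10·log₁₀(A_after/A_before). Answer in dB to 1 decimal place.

1.2 dB

Total absorption A_before = 206.6·0.13 + 191.1·0.02 + 191.1·0.92 + 5.8·0.10
  = 26.858 + 3.822 + 175.812 + 0.580 = 207.072 m² sabins.
Added absorption = 77.5 × 0.85 = 65.875 sabins.
A_after = 207.072 + 65.875 = 272.947 sabins.
Reduction = 10 log₁₀(A_after/A_before) = 10 log₁₀(1.3181) = 1.2 dB.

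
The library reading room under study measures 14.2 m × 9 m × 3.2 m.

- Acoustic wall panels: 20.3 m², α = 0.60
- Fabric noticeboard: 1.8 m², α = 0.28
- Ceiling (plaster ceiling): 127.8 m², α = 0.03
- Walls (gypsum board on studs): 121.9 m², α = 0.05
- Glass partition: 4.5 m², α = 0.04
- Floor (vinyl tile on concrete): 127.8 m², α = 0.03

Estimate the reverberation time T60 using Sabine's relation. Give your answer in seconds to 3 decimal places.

2.473 s

Equivalent absorption area: A = 20.3*0.60 + 1.8*0.28 + 127.8*0.03 + 121.9*0.05 + 4.5*0.04 + 127.8*0.03 = 26.627 m².
Volume V = 14.2 × 9 × 3.2 = 408.96 m³.
T = 0.161 V/A = 0.161·408.96/26.627 = 2.473 s.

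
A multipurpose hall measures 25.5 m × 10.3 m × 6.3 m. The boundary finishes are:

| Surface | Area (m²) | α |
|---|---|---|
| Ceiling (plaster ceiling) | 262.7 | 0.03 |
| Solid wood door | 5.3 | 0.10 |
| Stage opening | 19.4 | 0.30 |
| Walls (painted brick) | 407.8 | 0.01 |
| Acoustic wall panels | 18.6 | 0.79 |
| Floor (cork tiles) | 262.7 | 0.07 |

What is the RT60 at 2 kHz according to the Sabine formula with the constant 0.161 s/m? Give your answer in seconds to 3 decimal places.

Equivalent absorption area: A = 262.7·0.03 + 5.3·0.10 + 19.4·0.30 + 407.8·0.01 + 18.6·0.79 + 262.7·0.07 = 51.392 m².
Room volume: 1654.695 m³.
Sabine: RT60 = 0.161 × 1654.695 / 51.392 = 5.184 s.

5.184 s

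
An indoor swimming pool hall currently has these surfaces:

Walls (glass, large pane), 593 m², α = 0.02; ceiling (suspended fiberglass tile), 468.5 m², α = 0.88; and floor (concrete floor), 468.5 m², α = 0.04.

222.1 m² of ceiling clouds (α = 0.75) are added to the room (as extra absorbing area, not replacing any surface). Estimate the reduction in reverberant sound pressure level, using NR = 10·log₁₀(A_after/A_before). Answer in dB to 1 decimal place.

1.4 dB

Equivalent absorption area: A_before = 593·0.02 + 468.5·0.88 + 468.5·0.04 = 442.880 m².
Added absorption = 222.1 × 0.75 = 166.575 sabins.
New total A_after = 609.455 sabins.
NR = 10·log₁₀(609.455/442.880) = 1.4 dB.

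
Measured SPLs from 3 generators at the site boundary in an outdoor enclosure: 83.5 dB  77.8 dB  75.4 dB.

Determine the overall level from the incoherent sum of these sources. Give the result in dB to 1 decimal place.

85.0 dB

Converting to relative power and adding: 10^(83.5/10) + 10^(77.8/10) + 10^(75.4/10) = 3.188e+08.
L_total = 10·log₁₀(3.188e+08) = 85.0 dB.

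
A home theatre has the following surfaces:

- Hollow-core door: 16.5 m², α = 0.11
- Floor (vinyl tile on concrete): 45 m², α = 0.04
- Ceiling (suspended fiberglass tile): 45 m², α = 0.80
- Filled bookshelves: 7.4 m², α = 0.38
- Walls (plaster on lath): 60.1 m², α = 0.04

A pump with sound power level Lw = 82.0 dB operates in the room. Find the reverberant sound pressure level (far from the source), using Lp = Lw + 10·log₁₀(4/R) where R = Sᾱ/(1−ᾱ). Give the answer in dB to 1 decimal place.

70.2 dB

Σ(Sᵢαᵢ) = 16.5×0.11 + 45×0.04 + 45×0.80 + 7.4×0.38 + 60.1×0.04 = 44.831; total area S = 174.0 m².
ᾱ = 44.831/174.0 = 0.2576; R = Sᾱ/(1−ᾱ) = 44.831/(1−0.2576) = 60.387 m².
Lp = 82.0 + 10·log₁₀(4/60.387) = 82.0 + (-11.79) = 70.2 dB.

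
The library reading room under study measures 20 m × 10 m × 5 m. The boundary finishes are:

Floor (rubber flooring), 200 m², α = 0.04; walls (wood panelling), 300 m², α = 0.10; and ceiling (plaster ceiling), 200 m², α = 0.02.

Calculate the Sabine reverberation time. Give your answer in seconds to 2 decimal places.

A = Σ Sᵢαᵢ = 200·0.04 + 300·0.10 + 200·0.02 = 42.000 sabins.
Volume V = 20 × 10 × 5 = 1000 m³.
T = 0.161 V/A = 0.161·1000/42.000 = 3.83 s.

3.83 sec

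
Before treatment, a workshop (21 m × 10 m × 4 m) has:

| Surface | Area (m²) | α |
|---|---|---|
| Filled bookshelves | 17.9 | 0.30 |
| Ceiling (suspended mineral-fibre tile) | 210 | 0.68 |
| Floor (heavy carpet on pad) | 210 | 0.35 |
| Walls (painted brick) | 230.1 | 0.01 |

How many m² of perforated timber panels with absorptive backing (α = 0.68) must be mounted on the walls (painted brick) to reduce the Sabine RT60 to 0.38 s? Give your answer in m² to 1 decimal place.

196.9

Equivalent absorption area: A₁ = 17.9*0.30 + 210*0.68 + 210*0.35 + 230.1*0.01 = 223.971 m².
Required A₂ = 0.161·840/0.38 = 355.895 sabins.
ΔA needed = 355.895 − 223.971 = 131.924 sabins.
Net gain per m²: Δα = 0.68 − 0.01 = 0.67.
Panel area = 131.924 / 0.67 = 196.9 m².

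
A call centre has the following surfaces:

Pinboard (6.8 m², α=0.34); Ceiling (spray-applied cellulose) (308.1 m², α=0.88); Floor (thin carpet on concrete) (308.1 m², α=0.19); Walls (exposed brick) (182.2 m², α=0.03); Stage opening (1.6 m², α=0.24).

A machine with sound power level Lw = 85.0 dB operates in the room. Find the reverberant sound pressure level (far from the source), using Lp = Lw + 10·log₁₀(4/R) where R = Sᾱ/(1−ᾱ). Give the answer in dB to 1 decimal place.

A = 337.829 sabins; S = 806.8 m².
ᾱ = 0.4187, so room constant R = A/(1−ᾱ) = 581.161 m².
Lp = 85.0 + 10·log₁₀(4/581.161) = 85.0 + (-21.62) = 63.4 dB.

63.4 dB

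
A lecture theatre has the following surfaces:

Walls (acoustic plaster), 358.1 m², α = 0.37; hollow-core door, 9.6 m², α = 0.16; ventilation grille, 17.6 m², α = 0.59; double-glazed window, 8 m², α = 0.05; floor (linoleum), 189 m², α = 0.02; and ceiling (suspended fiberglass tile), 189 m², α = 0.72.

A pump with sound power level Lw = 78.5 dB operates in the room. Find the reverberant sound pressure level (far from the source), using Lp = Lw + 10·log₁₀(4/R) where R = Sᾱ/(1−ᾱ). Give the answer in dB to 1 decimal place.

58.0 dB

A = 284.677 sabins; S = 771.3 m².
ᾱ = 0.3691, so room constant R = A/(1−ᾱ) = 451.224 m².
Lp = 78.5 + 10·log₁₀(4/451.224) = 78.5 + (-20.52) = 58.0 dB.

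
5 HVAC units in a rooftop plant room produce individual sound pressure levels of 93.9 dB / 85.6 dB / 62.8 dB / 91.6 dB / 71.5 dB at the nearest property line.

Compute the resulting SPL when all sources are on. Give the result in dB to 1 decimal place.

Σ 10^(Lᵢ/10) = 4.279e+09.
Combined level = 10 log₁₀(4.279e+09) = 96.3 dB.

96.3 dB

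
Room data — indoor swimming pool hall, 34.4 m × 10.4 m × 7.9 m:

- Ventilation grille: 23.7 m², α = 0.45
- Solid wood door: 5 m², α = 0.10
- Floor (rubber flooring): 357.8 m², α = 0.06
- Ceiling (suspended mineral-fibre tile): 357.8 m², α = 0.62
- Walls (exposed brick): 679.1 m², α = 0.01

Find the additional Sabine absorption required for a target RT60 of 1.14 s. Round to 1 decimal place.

Summing Sᵢαᵢ: 10.665 + 0.500 + 21.468 + 221.836 + 6.791 → A₁ = 261.260 sabins.
V = 2826.304 m³. Required absorption A₂ = 0.161 × 2826.304 / 1.14 = 399.153 sabins.
Shortfall: 399.153 − 261.260 = 137.9 sabins.

137.9 sabins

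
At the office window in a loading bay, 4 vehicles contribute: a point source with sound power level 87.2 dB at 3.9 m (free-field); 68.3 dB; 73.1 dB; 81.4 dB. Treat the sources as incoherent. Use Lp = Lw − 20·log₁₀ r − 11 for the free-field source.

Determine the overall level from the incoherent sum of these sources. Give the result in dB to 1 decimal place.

Source at 3.9 m: Lp = 87.2 − 20·log₁₀(3.9) − 11 = 64.4 dB.
Σ 10^(Lᵢ/10) = 1.68e+08.
L_total = 10·log₁₀(1.68e+08) = 82.3 dB.

82.3 dB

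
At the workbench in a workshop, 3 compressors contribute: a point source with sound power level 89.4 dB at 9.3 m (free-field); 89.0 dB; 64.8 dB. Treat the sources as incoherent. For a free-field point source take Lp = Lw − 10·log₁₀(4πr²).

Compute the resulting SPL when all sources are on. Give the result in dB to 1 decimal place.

89.0 dB

Source at 9.3 m: Lp = 89.4 − 10·log₁₀(4π·9.3²) = 89.4 − 10·log₁₀(1086.865) = 59.0 dB.
Sum in the linear (power) domain: Σ 10^(Lᵢ/10) = 10^(59.0/10) + 10^(89.0/10) + 10^(64.8/10) = 7.981e+08.
Combined level = 10 log₁₀(7.981e+08) = 89.0 dB.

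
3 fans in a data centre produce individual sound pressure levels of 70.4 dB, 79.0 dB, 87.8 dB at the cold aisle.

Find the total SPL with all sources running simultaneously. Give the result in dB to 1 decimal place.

Σ 10^(Lᵢ/10) = 6.93e+08.
Back to dB: 10·log₁₀ Σ = 88.4 dB.

88.4 dB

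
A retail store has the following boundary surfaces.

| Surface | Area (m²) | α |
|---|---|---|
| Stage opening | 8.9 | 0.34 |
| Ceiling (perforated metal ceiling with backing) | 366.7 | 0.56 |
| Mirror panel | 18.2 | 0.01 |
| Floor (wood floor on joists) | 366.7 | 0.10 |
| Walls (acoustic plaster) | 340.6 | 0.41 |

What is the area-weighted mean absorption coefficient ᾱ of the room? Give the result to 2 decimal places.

S = Σ Sᵢ = 8.9 + 366.7 + 18.2 + 366.7 + 340.6 = 1101.1 m².
Weighted sum Σ Sα = 384.876.
ᾱ = 384.876 / 1101.1 = 0.35.

0.35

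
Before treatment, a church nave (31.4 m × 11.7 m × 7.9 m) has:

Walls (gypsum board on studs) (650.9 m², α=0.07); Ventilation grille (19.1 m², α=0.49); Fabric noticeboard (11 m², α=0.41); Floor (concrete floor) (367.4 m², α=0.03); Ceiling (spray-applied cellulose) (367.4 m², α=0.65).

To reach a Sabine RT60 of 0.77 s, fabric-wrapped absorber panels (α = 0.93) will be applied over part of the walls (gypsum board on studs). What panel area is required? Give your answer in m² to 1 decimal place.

Total absorption A₁ = 650.9*0.07 + 19.1*0.49 + 11*0.41 + 367.4*0.03 + 367.4*0.65
  = 45.563 + 9.359 + 4.510 + 11.022 + 238.810 = 309.264 m² sabins.
V = 2902.302 m³. Target absorption A₂ = 0.161 × 2902.302 / 0.77 = 606.845 sabins.
Absorption to add: 606.845 − 309.264 = 297.581 sabins.
Net gain per m²: Δα = 0.93 − 0.07 = 0.86.
Area = ΔA/Δα = 297.581/0.86 = 346.0 m².

346.0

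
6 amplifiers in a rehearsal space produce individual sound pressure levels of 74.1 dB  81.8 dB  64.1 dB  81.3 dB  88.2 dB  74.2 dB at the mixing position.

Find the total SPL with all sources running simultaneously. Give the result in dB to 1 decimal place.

Converting to relative power and adding: 10^(74.1/10) + 10^(81.8/10) + 10^(64.1/10) + 10^(81.3/10) + 10^(88.2/10) + 10^(74.2/10) = 1.002e+09.
Back to dB: 10·log₁₀ Σ = 90.0 dB.

90.0 dB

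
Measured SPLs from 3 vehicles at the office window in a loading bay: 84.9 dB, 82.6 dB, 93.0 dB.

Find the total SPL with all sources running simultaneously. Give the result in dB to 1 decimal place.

94.0 dB

Sum in the linear (power) domain: Σ 10^(Lᵢ/10) = 10^(84.9/10) + 10^(82.6/10) + 10^(93.0/10) = 2.486e+09.
Back to dB: 10·log₁₀ Σ = 94.0 dB.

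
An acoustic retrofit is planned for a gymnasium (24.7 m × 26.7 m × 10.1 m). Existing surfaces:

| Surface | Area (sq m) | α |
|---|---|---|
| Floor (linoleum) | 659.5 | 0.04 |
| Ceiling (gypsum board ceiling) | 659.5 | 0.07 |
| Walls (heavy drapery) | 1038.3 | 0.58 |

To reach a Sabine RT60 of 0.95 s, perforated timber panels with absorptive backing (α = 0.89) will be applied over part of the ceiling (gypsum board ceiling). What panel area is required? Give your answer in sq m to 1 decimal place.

Total absorption A₁ = 659.5·0.04 + 659.5·0.07 + 1038.3·0.58
  = 26.380 + 46.165 + 602.214 = 674.759 sq m sabins.
V = 6660.849 m³. Target absorption A₂ = 0.161 × 6660.849 / 0.95 = 1128.839 sabins.
Absorption to add: 1128.839 − 674.759 = 454.080 sabins.
Net gain per sq m: Δα = 0.89 − 0.07 = 0.82.
Area = ΔA/Δα = 454.080/0.82 = 553.8 sq m.

553.8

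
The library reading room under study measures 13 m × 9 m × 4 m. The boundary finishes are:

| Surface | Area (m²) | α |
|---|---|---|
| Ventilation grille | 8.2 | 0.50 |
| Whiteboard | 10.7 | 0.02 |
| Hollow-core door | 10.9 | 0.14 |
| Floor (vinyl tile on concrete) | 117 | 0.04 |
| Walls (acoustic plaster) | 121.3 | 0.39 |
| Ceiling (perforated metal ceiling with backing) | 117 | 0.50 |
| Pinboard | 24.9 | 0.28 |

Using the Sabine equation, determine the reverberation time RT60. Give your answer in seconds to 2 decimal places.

0.61 s

Equivalent absorption area: A = 8.2*0.50 + 10.7*0.02 + 10.9*0.14 + 117*0.04 + 121.3*0.39 + 117*0.50 + 24.9*0.28 = 123.299 m².
Volume V = 13 × 9 × 4 = 468 m³.
T = 0.161 V/A = 0.161·468/123.299 = 0.61 s.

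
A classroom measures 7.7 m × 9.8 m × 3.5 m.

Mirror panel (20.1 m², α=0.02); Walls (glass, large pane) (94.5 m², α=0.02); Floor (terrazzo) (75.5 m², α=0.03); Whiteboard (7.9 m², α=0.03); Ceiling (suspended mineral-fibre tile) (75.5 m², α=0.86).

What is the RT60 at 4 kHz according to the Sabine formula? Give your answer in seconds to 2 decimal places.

0.61 seconds

Summing Sᵢαᵢ: 0.402 + 1.890 + 2.265 + 0.237 + 64.930 → A = 69.724 sabins.
Room volume: 264.11 m³.
RT60 = 0.161 · V / A = 0.161 × 264.11 / 69.724 = 0.61 s.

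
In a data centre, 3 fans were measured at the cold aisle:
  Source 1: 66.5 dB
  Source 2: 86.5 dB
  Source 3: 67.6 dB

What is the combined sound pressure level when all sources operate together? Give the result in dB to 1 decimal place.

86.6 dB

Σ 10^(Lᵢ/10) = 4.569e+08.
L_total = 10·log₁₀(4.569e+08) = 86.6 dB.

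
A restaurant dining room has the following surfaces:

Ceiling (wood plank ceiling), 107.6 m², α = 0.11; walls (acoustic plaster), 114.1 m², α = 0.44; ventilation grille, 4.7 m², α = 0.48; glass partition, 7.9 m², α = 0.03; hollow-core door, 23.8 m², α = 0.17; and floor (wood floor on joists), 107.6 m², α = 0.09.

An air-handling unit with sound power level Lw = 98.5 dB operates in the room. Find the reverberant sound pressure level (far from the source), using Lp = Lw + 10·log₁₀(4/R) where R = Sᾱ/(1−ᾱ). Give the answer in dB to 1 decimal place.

Σ(Sᵢαᵢ) = 107.6×0.11 + 114.1×0.44 + 4.7×0.48 + 7.9×0.03 + 23.8×0.17 + 107.6×0.09 = 78.263; total area S = 365.7 m².
ᾱ = 0.2140, so room constant R = A/(1−ᾱ) = 99.571 m².
Lp = 98.5 + 10·log₁₀(4/99.571) = 98.5 + (-13.96) = 84.5 dB.

84.5 dB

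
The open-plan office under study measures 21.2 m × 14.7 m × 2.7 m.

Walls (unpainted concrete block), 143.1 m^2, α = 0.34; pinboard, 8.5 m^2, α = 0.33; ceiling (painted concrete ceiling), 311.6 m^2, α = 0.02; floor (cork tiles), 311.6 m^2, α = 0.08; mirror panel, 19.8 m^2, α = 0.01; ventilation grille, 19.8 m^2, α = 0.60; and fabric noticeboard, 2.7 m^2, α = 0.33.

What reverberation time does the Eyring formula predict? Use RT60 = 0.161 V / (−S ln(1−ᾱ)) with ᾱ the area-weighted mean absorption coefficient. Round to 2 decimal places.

Total surface area S = 143.1 + 8.5 + 311.6 + 311.6 + 19.8 + 19.8 + 2.7 = 817.1 m^2.
Σ(Sᵢαᵢ) = 143.1·0.34 + 8.5·0.33 + 311.6·0.02 + 311.6·0.08 + 19.8·0.01 + 19.8·0.60 + 2.7·0.33 = 95.588.
ᾱ = 95.588 / 817.1 = 0.1170.
Eyring denominator: −S ln(1−ᾱ) = 101.672.
V = 21.2 × 14.7 × 2.7 = 841.428 m³.
RT60 = 0.161 × 841.428 / 101.672 = 1.33 s.

1.33 seconds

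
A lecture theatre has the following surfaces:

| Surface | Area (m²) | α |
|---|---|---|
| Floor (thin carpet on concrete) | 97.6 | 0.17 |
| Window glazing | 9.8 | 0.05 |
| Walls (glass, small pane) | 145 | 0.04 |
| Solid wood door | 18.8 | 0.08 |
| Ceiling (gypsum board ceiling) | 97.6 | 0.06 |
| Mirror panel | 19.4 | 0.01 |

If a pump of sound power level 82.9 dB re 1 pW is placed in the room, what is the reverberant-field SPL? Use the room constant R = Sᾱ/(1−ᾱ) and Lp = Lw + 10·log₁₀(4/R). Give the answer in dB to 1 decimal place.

73.7 dB

Σ(Sᵢαᵢ) = 97.6·0.17 + 9.8·0.05 + 145·0.04 + 18.8·0.08 + 97.6·0.06 + 19.4·0.01 = 30.436; total area S = 388.2 m².
ᾱ = 30.436/388.2 = 0.0784; R = Sᾱ/(1−ᾱ) = 30.436/(1−0.0784) = 33.025 m².
Lp = 82.9 + 10·log₁₀(4/33.025) = 82.9 + (-9.17) = 73.7 dB.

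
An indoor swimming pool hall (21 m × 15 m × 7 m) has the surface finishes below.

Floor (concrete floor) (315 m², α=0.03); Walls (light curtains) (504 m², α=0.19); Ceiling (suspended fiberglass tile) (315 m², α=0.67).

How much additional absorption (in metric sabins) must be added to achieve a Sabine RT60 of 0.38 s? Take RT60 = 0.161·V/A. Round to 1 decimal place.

618.0 sabins

Equivalent absorption area: A₁ = 315×0.03 + 504×0.19 + 315×0.67 = 316.260 m².
Target A₂ = 0.161·2205/0.38 = 934.224 sabins (V = 2205 m³).
Shortfall: 934.224 − 316.260 = 618.0 sabins.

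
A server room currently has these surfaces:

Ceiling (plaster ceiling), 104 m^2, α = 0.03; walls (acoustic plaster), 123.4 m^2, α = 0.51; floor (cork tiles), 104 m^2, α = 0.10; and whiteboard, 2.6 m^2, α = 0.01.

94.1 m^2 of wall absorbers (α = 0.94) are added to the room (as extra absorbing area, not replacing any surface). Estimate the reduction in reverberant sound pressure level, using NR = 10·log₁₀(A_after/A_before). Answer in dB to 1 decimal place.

3.3 dB

Equivalent absorption area: A_before = 104×0.03 + 123.4×0.51 + 104×0.10 + 2.6×0.01 = 76.480 m^2.
Added absorption = 94.1 × 0.94 = 88.454 sabins.
New total A_after = 164.934 sabins.
Reduction = 10 log₁₀(A_after/A_before) = 10 log₁₀(2.1566) = 3.3 dB.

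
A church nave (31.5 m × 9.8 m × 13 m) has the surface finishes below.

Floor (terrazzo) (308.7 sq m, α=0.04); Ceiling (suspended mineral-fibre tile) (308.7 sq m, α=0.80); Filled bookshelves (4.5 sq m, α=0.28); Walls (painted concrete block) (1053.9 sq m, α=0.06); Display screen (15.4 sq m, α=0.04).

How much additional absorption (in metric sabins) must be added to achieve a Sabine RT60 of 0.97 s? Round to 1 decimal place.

341.7 sabins

Summing Sᵢαᵢ: 12.348 + 246.960 + 1.260 + 63.234 + 0.616 → A₁ = 324.418 sabins.
For T = 0.97 s, need A₂ = 0.161·V/T = 0.161·4013.1/0.97 = 666.092 sabins.
ΔA = A₂ − A₁ = 666.092 − 324.418 = 341.7 sabins.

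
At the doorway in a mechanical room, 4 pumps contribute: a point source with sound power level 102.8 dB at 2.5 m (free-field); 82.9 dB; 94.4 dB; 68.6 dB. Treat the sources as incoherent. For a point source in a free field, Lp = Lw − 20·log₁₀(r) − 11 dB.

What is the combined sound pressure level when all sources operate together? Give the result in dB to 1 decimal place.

Source at 2.5 m: Lp = 102.8 − 20·log₁₀(2.5) − 11 = 83.8 dB.
Σ 10^(Lᵢ/10) = 3.196e+09.
L_total = 10·log₁₀(3.196e+09) = 95.0 dB.

95.0 dB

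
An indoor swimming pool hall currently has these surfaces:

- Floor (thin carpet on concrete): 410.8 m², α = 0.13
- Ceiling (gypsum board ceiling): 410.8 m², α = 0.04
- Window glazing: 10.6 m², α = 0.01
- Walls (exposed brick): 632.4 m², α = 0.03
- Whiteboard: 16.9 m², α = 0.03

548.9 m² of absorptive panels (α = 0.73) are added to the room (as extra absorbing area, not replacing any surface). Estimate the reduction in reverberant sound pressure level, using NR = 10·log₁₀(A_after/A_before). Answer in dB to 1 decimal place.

7.4 dB

Summing Sᵢαᵢ: 53.404 + 16.432 + 0.106 + 18.972 + 0.507 → A_before = 89.421 sabins.
Added absorption = 548.9 × 0.73 = 400.697 sabins.
A_after = 89.421 + 400.697 = 490.118 sabins.
NR = 10·log₁₀(490.118/89.421) = 7.4 dB.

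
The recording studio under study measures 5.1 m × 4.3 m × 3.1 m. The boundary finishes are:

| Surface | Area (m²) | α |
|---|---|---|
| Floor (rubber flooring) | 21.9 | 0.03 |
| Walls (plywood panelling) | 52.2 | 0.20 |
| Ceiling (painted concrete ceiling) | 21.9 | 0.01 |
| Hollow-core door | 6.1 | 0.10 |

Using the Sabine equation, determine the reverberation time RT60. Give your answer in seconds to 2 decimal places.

0.92 s

Total absorption A = 21.9*0.03 + 52.2*0.20 + 21.9*0.01 + 6.1*0.10
  = 0.657 + 10.440 + 0.219 + 0.610 = 11.926 m² sabins.
Volume V = 5.1 × 4.3 × 3.1 = 67.983 m³.
RT60 = 0.161 · V / A = 0.161 × 67.983 / 11.926 = 0.92 s.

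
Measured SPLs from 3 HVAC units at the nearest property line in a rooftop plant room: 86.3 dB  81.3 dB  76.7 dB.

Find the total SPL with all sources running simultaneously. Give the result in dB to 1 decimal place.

Sum in the linear (power) domain: Σ 10^(Lᵢ/10) = 10^(86.3/10) + 10^(81.3/10) + 10^(76.7/10) = 6.082e+08.
Back to dB: 10·log₁₀ Σ = 87.8 dB.

87.8 dB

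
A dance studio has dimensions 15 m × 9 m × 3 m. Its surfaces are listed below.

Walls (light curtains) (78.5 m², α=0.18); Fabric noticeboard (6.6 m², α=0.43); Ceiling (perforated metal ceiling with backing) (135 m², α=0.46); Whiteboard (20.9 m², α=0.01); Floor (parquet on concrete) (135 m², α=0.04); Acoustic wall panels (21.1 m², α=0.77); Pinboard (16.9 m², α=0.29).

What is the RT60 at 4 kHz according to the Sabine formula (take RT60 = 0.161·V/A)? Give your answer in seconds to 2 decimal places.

Equivalent absorption area: A = 78.5*0.18 + 6.6*0.43 + 135*0.46 + 20.9*0.01 + 135*0.04 + 21.1*0.77 + 16.9*0.29 = 105.825 m².
Room volume: 405 m³.
RT60 = 0.161 · V / A = 0.161 × 405 / 105.825 = 0.62 s.

0.62 s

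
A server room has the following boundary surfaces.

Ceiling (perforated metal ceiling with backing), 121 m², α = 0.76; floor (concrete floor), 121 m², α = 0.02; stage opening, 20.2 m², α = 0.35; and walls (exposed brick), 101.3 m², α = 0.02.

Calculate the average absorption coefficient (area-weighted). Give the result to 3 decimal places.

S = Σ Sᵢ = 121 + 121 + 20.2 + 101.3 = 363.5 m².
A = 121*0.76 + 121*0.02 + 20.2*0.35 + 101.3*0.02 = 103.476 sabins.
ᾱ = 103.476 / 363.5 = 0.285.

0.285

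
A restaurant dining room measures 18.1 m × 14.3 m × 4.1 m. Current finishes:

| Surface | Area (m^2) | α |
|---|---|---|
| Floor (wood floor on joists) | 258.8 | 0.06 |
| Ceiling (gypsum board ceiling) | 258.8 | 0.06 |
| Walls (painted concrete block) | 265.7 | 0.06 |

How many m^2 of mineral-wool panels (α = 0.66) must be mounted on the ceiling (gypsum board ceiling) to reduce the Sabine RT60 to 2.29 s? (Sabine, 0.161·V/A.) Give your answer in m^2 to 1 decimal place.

Equivalent absorption area: A₁ = 258.8·0.06 + 258.8·0.06 + 265.7·0.06 = 46.998 m^2.
Required A₂ = 0.161·1061.203/2.29 = 74.609 sabins.
Absorption to add: 74.609 − 46.998 = 27.611 sabins.
Each m^2 of panel replacing the ceiling (gypsum board ceiling) adds (0.66 − 0.06) = 0.60 sabins.
Panel area = 27.611 / 0.60 = 46.0 m^2.

46.0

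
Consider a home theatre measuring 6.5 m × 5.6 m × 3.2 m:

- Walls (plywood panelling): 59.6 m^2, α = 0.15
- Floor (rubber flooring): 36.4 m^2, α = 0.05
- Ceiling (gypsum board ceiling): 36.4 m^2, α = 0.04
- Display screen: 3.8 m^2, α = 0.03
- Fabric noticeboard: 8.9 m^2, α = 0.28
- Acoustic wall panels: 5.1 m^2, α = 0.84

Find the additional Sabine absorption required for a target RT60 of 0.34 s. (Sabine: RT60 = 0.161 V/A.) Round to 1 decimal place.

Summing Sᵢαᵢ: 8.940 + 1.820 + 1.456 + 0.114 + 2.492 + 4.284 → A₁ = 19.106 sabins.
Target A₂ = 0.161·116.48/0.34 = 55.157 sabins (V = 116.48 m³).
Additional absorption ΔA = 55.157 − 19.106 = 36.1 sabins.

36.1 sabins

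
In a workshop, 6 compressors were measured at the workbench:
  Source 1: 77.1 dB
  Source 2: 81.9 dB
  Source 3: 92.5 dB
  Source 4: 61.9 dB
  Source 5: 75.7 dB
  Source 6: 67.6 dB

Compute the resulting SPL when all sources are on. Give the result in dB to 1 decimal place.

93.1 dB

Sum in the linear (power) domain: Σ 10^(Lᵢ/10) = 10^(77.1/10) + 10^(81.9/10) + 10^(92.5/10) + 10^(61.9/10) + 10^(75.7/10) + 10^(67.6/10) = 2.029e+09.
L_total = 10·log₁₀(2.029e+09) = 93.1 dB.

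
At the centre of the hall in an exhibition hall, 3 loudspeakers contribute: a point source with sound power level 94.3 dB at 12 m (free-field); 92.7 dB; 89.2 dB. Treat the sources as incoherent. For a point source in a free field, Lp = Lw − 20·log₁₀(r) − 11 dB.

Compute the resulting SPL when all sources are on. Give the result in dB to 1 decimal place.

94.3 dB

Source at 12 m: Lp = 94.3 − 20·log₁₀(12) − 11 = 61.7 dB.
Converting to relative power and adding: 10^(61.7/10) + 10^(92.7/10) + 10^(89.2/10) = 2.695e+09.
Back to dB: 10·log₁₀ Σ = 94.3 dB.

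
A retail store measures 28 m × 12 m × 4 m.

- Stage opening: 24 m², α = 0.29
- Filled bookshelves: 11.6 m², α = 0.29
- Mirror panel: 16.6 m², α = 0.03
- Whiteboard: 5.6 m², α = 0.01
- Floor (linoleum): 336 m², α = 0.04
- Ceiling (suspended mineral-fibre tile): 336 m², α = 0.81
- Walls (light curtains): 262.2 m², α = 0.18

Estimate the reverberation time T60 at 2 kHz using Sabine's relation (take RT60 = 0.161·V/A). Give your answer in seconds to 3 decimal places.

Total absorption A = 24*0.29 + 11.6*0.29 + 16.6*0.03 + 5.6*0.01 + 336*0.04 + 336*0.81 + 262.2*0.18
  = 6.960 + 3.364 + 0.498 + 0.056 + 13.440 + 272.160 + 47.196 = 343.674 m² sabins.
V = 28·12·4 = 1344 m³.
RT60 = 0.161 · V / A = 0.161 × 1344 / 343.674 = 0.630 s.

0.630 sec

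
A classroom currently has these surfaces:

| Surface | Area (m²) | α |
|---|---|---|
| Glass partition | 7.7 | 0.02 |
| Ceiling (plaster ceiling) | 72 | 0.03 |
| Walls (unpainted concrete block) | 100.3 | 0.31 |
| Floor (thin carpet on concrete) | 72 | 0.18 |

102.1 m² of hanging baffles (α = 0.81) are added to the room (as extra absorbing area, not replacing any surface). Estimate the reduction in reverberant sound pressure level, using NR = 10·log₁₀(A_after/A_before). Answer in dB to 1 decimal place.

4.4 dB

A_before = Σ Sᵢαᵢ = 7.7*0.02 + 72*0.03 + 100.3*0.31 + 72*0.18 = 46.367 sabins.
Added absorption = 102.1 × 0.81 = 82.701 sabins.
New total A_after = 129.068 sabins.
Reduction = 10 log₁₀(A_after/A_before) = 10 log₁₀(2.7836) = 4.4 dB.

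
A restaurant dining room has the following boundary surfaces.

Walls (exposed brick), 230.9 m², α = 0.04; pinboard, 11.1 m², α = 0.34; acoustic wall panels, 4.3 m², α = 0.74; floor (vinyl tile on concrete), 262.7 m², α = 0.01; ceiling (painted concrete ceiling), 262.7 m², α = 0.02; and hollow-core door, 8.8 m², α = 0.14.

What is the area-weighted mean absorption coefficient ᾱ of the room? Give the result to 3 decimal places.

S = Σ Sᵢ = 230.9 + 11.1 + 4.3 + 262.7 + 262.7 + 8.8 = 780.5 m².
Σ(Sᵢαᵢ) = 230.9×0.04 + 11.1×0.34 + 4.3×0.74 + 262.7×0.01 + 262.7×0.02 + 8.8×0.14 = 25.305.
ᾱ = A/S = 0.032.

0.032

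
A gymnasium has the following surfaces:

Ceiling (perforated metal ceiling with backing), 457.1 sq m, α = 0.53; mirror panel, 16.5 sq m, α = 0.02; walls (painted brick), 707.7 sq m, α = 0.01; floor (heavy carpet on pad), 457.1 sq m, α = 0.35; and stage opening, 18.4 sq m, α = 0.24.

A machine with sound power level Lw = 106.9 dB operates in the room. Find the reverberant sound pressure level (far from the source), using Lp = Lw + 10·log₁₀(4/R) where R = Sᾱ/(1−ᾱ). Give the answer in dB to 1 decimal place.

85.5 dB

Σ(Sᵢαᵢ) = 457.1·0.53 + 16.5·0.02 + 707.7·0.01 + 457.1·0.35 + 18.4·0.24 = 414.071; total area S = 1656.8 sq m.
ᾱ = 414.071/1656.8 = 0.2499; R = Sᾱ/(1−ᾱ) = 414.071/(1−0.2499) = 552.021 sq m.
Lp = Lw + 10 log₁₀(4/R) = 106.9 -21.40 = 85.5 dB.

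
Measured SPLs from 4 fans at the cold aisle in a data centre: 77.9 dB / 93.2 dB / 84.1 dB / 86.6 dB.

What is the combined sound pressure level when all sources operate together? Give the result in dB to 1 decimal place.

94.6 dB

Sum in the linear (power) domain: Σ 10^(Lᵢ/10) = 10^(77.9/10) + 10^(93.2/10) + 10^(84.1/10) + 10^(86.6/10) = 2.865e+09.
Combined level = 10 log₁₀(2.865e+09) = 94.6 dB.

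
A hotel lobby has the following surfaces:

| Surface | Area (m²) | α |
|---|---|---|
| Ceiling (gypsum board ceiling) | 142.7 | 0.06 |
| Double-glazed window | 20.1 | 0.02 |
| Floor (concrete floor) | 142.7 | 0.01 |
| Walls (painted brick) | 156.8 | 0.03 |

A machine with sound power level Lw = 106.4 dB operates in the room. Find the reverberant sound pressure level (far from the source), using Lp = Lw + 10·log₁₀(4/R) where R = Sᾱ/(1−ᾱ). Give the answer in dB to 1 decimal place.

A = 15.095 sabins; S = 462.3 m².
ᾱ = 0.0327, so room constant R = A/(1−ᾱ) = 15.605 m².
Lp = 106.4 + 10·log₁₀(4/15.605) = 106.4 + (-5.91) = 100.5 dB.

100.5 dB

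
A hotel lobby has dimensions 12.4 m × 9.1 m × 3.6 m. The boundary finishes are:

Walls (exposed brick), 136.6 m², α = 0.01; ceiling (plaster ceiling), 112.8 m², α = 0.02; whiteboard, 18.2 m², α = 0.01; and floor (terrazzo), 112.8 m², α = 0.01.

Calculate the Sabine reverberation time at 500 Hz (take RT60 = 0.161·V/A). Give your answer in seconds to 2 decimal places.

13.26 seconds

Equivalent absorption area: A = 136.6×0.01 + 112.8×0.02 + 18.2×0.01 + 112.8×0.01 = 4.932 m².
V = 12.4·9.1·3.6 = 406.224 m³.
RT60 = 0.161 · V / A = 0.161 × 406.224 / 4.932 = 13.26 s.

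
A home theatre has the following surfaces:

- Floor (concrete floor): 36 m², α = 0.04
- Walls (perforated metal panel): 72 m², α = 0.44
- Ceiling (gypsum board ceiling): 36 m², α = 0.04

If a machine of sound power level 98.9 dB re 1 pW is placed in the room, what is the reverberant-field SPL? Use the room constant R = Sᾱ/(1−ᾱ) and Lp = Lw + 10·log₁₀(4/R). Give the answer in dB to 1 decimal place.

Σ(Sᵢαᵢ) = 36·0.04 + 72·0.44 + 36·0.04 = 34.560; total area S = 144.0 m².
ᾱ = 0.2400, so room constant R = A/(1−ᾱ) = 45.474 m².
Lp = Lw + 10 log₁₀(4/R) = 98.9 -10.56 = 88.3 dB.

88.3 dB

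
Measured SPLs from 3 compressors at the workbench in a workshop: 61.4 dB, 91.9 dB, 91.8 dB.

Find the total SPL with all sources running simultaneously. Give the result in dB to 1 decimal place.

94.9 dB

Sum in the linear (power) domain: Σ 10^(Lᵢ/10) = 10^(61.4/10) + 10^(91.9/10) + 10^(91.8/10) = 3.064e+09.
L_total = 10·log₁₀(3.064e+09) = 94.9 dB.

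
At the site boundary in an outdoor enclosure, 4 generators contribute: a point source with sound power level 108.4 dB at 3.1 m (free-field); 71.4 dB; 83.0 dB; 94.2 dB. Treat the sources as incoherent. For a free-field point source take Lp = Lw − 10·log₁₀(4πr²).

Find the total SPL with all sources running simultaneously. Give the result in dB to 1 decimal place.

95.3 dB

Source at 3.1 m: Lp = 108.4 − 10·log₁₀(4π·3.1²) = 108.4 − 10·log₁₀(120.763) = 87.6 dB.
Σ 10^(Lᵢ/10) = 3.419e+09.
Back to dB: 10·log₁₀ Σ = 95.3 dB.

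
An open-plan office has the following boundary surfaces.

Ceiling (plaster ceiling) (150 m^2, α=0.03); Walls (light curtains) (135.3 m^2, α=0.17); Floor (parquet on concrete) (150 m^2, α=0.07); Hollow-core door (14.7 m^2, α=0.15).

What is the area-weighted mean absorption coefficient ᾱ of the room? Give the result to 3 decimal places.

Total surface area S = 450.0 m^2.
A = 150·0.03 + 135.3·0.17 + 150·0.07 + 14.7·0.15 = 40.206 sabins.
ᾱ = 40.206 / 450.0 = 0.089.

0.089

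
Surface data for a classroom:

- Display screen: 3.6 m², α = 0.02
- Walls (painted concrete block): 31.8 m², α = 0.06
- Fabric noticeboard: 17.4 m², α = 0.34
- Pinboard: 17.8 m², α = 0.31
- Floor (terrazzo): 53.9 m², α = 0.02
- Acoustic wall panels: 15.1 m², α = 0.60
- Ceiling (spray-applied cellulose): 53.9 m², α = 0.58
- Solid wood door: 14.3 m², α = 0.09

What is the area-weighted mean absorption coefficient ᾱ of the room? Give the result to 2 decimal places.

0.27

Total surface area S = 207.8 m².
Σ(Sᵢαᵢ) = 3.6*0.02 + 31.8*0.06 + 17.4*0.34 + 17.8*0.31 + 53.9*0.02 + 15.1*0.60 + 53.9*0.58 + 14.3*0.09 = 56.101.
ᾱ = A/S = 0.27.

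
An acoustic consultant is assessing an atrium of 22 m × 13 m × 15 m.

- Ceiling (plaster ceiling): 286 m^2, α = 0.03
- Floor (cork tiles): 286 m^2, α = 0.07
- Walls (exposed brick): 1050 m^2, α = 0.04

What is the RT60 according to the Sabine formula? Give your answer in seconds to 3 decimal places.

A = Σ Sᵢαᵢ = 286*0.03 + 286*0.07 + 1050*0.04 = 70.600 sabins.
V = 22·13·15 = 4290 m³.
Sabine: RT60 = 0.161 × 4290 / 70.600 = 9.783 s.

9.783 s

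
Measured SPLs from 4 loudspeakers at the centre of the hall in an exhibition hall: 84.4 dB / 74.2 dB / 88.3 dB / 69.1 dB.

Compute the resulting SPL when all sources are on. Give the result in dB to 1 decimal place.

89.9 dB

Σ 10^(Lᵢ/10) = 9.859e+08.
Back to dB: 10·log₁₀ Σ = 89.9 dB.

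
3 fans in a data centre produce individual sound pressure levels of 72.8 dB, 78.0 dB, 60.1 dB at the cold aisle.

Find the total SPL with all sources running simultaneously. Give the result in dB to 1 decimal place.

Σ 10^(Lᵢ/10) = 8.317e+07.
Back to dB: 10·log₁₀ Σ = 79.2 dB.

79.2 dB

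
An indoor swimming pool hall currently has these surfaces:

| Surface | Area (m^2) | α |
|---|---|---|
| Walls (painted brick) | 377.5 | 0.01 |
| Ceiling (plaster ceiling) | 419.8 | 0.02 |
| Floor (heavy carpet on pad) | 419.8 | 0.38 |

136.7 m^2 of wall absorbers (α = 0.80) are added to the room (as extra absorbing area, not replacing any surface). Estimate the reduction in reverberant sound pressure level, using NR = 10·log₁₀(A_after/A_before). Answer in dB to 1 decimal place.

Equivalent absorption area: A_before = 377.5×0.01 + 419.8×0.02 + 419.8×0.38 = 171.695 m^2.
Added absorption = 136.7 × 0.80 = 109.360 sabins.
A_after = 171.695 + 109.360 = 281.055 sabins.
Reduction = 10 log₁₀(A_after/A_before) = 10 log₁₀(1.6369) = 2.1 dB.

2.1 dB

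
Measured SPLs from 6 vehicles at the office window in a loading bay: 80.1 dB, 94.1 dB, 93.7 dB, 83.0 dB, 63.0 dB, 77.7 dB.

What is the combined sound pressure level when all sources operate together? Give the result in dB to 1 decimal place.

97.2 dB

Sum in the linear (power) domain: Σ 10^(Lᵢ/10) = 10^(80.1/10) + 10^(94.1/10) + 10^(93.7/10) + 10^(83.0/10) + 10^(63.0/10) + 10^(77.7/10) = 5.277e+09.
L_total = 10·log₁₀(5.277e+09) = 97.2 dB.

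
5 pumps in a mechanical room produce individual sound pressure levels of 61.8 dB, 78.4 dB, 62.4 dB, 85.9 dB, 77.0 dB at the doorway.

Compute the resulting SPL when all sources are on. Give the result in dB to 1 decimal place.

87.1 dB

Sum in the linear (power) domain: Σ 10^(Lᵢ/10) = 10^(61.8/10) + 10^(78.4/10) + 10^(62.4/10) + 10^(85.9/10) + 10^(77.0/10) = 5.116e+08.
Combined level = 10 log₁₀(5.116e+08) = 87.1 dB.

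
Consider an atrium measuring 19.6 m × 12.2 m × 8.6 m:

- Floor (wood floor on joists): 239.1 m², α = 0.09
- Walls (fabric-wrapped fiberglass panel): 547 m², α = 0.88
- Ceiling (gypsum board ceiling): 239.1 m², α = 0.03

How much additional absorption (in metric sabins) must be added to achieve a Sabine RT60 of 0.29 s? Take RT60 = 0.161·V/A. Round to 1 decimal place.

Equivalent absorption area: A₁ = 239.1*0.09 + 547*0.88 + 239.1*0.03 = 510.052 m².
Target A₂ = 0.161·2056.432/0.29 = 1141.674 sabins (V = 2056.432 m³).
Shortfall: 1141.674 − 510.052 = 631.6 sabins.

631.6 sabins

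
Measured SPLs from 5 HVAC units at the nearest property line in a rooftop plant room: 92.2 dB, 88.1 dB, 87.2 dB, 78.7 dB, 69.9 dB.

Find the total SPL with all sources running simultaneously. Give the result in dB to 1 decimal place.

Σ 10^(Lᵢ/10) = 2.914e+09.
Back to dB: 10·log₁₀ Σ = 94.6 dB.

94.6 dB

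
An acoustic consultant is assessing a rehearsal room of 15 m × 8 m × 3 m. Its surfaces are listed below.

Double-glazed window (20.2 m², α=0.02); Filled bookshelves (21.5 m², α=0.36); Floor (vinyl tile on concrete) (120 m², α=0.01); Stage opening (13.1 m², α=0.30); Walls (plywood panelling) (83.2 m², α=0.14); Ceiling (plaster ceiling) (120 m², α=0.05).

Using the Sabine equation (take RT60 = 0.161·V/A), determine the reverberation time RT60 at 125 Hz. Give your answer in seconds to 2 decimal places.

1.87 sec

Summing Sᵢαᵢ: 0.404 + 7.740 + 1.200 + 3.930 + 11.648 + 6.000 → A = 30.922 sabins.
Room volume: 360 m³.
RT60 = 0.161 · V / A = 0.161 × 360 / 30.922 = 1.87 s.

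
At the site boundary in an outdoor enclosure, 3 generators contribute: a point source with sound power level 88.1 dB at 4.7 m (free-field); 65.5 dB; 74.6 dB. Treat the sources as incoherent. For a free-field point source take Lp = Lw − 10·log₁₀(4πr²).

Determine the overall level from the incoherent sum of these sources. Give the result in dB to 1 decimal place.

Source at 4.7 m: Lp = 88.1 − 10·log₁₀(4π·4.7²) = 88.1 − 10·log₁₀(277.591) = 63.7 dB.
Sum in the linear (power) domain: Σ 10^(Lᵢ/10) = 10^(63.7/10) + 10^(65.5/10) + 10^(74.6/10) = 3.473e+07.
Back to dB: 10·log₁₀ Σ = 75.4 dB.

75.4 dB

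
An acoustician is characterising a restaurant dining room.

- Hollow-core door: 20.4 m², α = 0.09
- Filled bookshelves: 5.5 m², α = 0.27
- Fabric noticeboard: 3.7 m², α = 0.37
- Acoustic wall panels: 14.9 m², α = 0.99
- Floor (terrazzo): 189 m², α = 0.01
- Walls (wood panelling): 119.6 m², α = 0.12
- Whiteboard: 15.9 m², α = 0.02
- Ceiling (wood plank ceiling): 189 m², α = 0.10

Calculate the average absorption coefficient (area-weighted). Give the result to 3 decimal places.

0.098

Total surface area S = 558.0 m².
Weighted sum Σ Sα = 54.901.
ᾱ = A/S = 0.098.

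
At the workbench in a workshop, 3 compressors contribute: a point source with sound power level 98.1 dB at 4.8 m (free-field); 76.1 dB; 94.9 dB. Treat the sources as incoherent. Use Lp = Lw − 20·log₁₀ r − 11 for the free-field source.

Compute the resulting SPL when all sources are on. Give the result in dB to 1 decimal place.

95.0 dB

Source at 4.8 m: Lp = 98.1 − 20·log₁₀(4.8) − 11 = 73.5 dB.
Σ 10^(Lᵢ/10) = 3.153e+09.
L_total = 10·log₁₀(3.153e+09) = 95.0 dB.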